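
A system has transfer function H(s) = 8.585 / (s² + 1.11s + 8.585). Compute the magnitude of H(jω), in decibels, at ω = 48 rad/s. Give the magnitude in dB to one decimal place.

|(j48)² + 1.11(j48) + 8.585| = |-2295.4 + j53.28| = 2296
|H(j48)| = 8.585 / 2296 = 0.0037391
20 log₁₀(0.0037391) = -48.54 dB

-48.5 dB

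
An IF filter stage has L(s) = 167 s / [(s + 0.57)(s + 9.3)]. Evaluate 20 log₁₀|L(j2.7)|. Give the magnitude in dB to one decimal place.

|j2.7| = 2.7
|j2.7 + 0.57| = √(2.7² + 0.57²) = 2.76
|j2.7 + 9.3| = √(2.7² + 9.3²) = 9.684
|L(j2.7)| = 167 × 2.7 / (2.76 × 9.684) = 16.873
20 log₁₀(16.873) = 24.54 dB

24.5 dB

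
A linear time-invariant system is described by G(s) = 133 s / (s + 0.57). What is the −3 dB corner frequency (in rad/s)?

0.57 rad/s

For a single-pole high-pass, the −3 dB point is at the pole: ω = 0.57 rad/s.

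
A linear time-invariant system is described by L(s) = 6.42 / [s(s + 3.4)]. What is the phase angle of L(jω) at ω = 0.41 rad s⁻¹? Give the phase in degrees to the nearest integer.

-97°

∠(j0.41 + 3.4) = arctan(0.41/3.4) = 6.88°
∠(j0.41) = 90.00°
∠L(j0.41) = − (6.88° + 90.00°) = -96.88°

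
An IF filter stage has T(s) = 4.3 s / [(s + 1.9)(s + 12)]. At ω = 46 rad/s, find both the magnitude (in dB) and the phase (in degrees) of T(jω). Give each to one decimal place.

|j46| = 46
|j46 + 1.9| = √(46² + 1.9²) = 46.04
|j46 + 12| = √(46² + 12²) = 47.54
|T(j46)| = 4.3 × 46 / (46.04 × 47.54) = 0.090374
20 log₁₀(0.090374) = -20.88 dB
∠(j46) = 90.00°
∠(j46 + 1.9) = arctan(46/1.9) = 87.63°
∠(j46 + 12) = arctan(46/12) = 75.38°
∠T(j46) = 90.00° − (87.63° + 75.38°) = -73.01°

|T| = -20.9 dB, ∠T = -73.0 deg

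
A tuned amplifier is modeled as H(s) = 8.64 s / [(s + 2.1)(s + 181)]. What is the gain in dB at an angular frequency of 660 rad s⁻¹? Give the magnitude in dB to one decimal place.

-38.0 dB

|j660| = 660
|j660 + 2.1| = √(660² + 2.1²) = 660
|j660 + 181| = √(660² + 181²) = 684.4
|H(j660)| = 8.64 × 660 / (660 × 684.4) = 0.012625
20 log₁₀(0.012625) = -37.98 dB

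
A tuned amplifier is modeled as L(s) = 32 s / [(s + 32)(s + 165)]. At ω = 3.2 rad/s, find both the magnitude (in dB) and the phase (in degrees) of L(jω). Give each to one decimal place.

|L| = -34.3 dB, ∠L = 83.2°

|j3.2| = 3.2
|j3.2 + 32| = √(3.2² + 32²) = 32.16
|j3.2 + 165| = √(3.2² + 165²) = 165
|L(j3.2)| = 32 × 3.2 / (32.16 × 165) = 0.019294
20 log₁₀(0.019294) = -34.29 dB
∠(j3.2) = 90.00°
∠(j3.2 + 32) = arctan(3.2/32) = 5.71°
∠(j3.2 + 165) = arctan(3.2/165) = 1.11°
∠L(j3.2) = 90.00° − (5.71° + 1.11°) = 83.18°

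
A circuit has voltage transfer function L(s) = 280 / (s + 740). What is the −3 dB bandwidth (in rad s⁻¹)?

740 rad s⁻¹

For a single-pole low-pass, the −3 dB point is at the pole: ω = 740 rad s⁻¹.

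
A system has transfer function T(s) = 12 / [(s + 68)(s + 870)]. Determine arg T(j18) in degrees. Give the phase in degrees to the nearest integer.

-16°

∠(j18 + 68) = arctan(18/68) = 14.83°
∠(j18 + 870) = arctan(18/870) = 1.19°
∠T(j18) = − (14.83° + 1.19°) = -16.01°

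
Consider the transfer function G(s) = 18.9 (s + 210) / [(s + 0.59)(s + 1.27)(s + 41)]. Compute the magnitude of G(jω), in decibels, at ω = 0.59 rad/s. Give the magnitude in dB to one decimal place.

38.4 dB

|j0.59 + 210| = √(0.59² + 210²) = 210
|j0.59 + 0.59| = √(0.59² + 0.59²) = 0.8344
|j0.59 + 1.27| = √(0.59² + 1.27²) = 1.4
|j0.59 + 41| = √(0.59² + 41²) = 41
|G(j0.59)| = 18.9 × 210 / (0.8344 × 1.4 × 41) = 82.842
20 log₁₀(82.842) = 38.36 dB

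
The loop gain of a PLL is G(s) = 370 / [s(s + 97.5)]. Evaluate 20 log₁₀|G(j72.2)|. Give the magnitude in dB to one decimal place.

|j72.2 + 97.5| = √(72.2² + 97.5²) = 121.3
|j72.2| = 72.2
|G(j72.2)| = 370 / (121.3 × 72.2) = 0.04224
20 log₁₀(0.04224) = -27.49 dB

-27.5 dB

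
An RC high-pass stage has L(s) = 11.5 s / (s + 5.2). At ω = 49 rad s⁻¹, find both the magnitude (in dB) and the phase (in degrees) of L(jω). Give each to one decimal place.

|j49| = 49
|j49 + 5.2| = √(49² + 5.2²) = 49.28
|L(j49)| = 11.5 × 49 / 49.28 = 11.436
20 log₁₀(11.436) = 21.17 dB
∠(j49) = 90.00°
∠(j49 + 5.2) = arctan(49/5.2) = 83.94°
∠L(j49) = 90.00° − 83.94° = 6.06°

|L| = 21.2 dB, ∠L = 6.1°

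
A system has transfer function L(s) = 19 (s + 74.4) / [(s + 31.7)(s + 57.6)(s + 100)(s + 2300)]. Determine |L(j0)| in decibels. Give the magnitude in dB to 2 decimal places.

-109.46 dB

L(0) = 19 × 74.4 / (31.7 × 57.6 × 100 × 2300) = 3.366e-06
20 log₁₀(3.366e-06) = -109.458 dB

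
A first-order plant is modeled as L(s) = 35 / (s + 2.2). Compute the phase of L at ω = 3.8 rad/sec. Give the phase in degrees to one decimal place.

-59.9°

∠(j3.8 + 2.2) = arctan(3.8/2.2) = 59.93°
∠L(j3.8) = −59.93° = -59.93°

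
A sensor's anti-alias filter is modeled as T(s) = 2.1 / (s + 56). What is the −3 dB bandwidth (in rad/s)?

For a single-pole low-pass, the −3 dB point is at the pole: ω = 56 rad/s.

56 rad/s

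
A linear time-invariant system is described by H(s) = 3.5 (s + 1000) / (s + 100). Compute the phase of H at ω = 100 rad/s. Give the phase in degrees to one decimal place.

∠(j100 + 1000) = arctan(100/1000) = 5.71°
∠(j100 + 100) = arctan(100/100) = 45.00°
∠H(j100) = 5.71° − 45.00° = -39.29°

-39.3°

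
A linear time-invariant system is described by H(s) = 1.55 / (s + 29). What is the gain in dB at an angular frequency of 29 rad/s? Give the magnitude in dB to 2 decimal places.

-28.45 dB

|j29 + 29| = √(29² + 29²) = 41.01
|H(j29)| = 1.55 / 41.01 = 0.037794
20 log₁₀(0.037794) = -28.452 dB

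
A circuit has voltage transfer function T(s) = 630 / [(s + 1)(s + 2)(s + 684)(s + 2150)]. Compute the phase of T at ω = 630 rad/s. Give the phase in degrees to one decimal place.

∠(j630 + 1) = arctan(630/1) = 89.91°
∠(j630 + 2) = arctan(630/2) = 89.82°
∠(j630 + 684) = arctan(630/684) = 42.65°
∠(j630 + 2150) = arctan(630/2150) = 16.33°
∠T(j630) = − (89.91° + 89.82° + 42.65° + 16.33°) = -238.71°

-238.7°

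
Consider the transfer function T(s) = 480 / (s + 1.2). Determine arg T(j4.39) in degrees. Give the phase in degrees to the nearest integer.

-75°

∠(j4.39 + 1.2) = arctan(4.39/1.2) = 74.71°
∠T(j4.39) = −74.71° = -74.71°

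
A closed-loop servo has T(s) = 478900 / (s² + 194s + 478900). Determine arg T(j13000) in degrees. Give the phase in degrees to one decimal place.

-179.1 deg

∠[(j13000)² + 194(j13000) + 478900] = ∠[-1.6852e+08 + j2.522e+06] = 179.14°
∠T(j13000) = −179.14° = -179.14°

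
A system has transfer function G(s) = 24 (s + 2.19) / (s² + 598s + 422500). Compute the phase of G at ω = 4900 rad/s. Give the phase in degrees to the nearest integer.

-83°

∠(j4900 + 2.19) = arctan(4900/2.19) = 89.97°
∠[(j4900)² + 598(j4900) + 422500] = ∠[-2.3588e+07 + j2.9302e+06] = 172.92°
∠G(j4900) = 89.97° − 172.92° = -82.94°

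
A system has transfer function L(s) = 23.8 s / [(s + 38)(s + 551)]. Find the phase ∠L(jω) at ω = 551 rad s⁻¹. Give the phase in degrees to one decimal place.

∠(j551) = 90.00°
∠(j551 + 38) = arctan(551/38) = 86.05°
∠(j551 + 551) = arctan(551/551) = 45.00°
∠L(j551) = 90.00° − (86.05° + 45.00°) = -41.05°

-41.1 deg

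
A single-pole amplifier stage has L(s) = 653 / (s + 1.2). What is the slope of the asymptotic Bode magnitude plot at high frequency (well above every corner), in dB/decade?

-20 dB/decade

With 0 zeros and 1 pole, the high-frequency asymptotic slope is 20 × (0 − 1) = -20 dB/decade.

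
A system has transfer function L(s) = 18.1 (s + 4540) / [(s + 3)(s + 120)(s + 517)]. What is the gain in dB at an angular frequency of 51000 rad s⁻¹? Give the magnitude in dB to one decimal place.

|j51000 + 4540| = √(51000² + 4540²) = 5.12e+04
|j51000 + 3| = √(51000² + 3²) = 5.1e+04
|j51000 + 120| = √(51000² + 120²) = 5.1e+04
|j51000 + 517| = √(51000² + 517²) = 5.1e+04
|L(j51000)| = 18.1 × 5.12e+04 / (5.1e+04 × 5.1e+04 × 5.1e+04) = 6.986e-09
20 log₁₀(6.986e-09) = -163.12 dB

-163.1 dB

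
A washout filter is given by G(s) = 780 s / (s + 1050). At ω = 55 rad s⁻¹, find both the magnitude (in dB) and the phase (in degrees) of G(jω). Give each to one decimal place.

|G| = 32.2 dB, ∠G = 87.0°

|j55| = 55
|j55 + 1050| = √(55² + 1050²) = 1051
|G(j55)| = 780 × 55 / 1051 = 40.801
20 log₁₀(40.801) = 32.21 dB
∠(j55) = 90.00°
∠(j55 + 1050) = arctan(55/1050) = 3.00°
∠G(j55) = 90.00° − 3.00° = 87.00°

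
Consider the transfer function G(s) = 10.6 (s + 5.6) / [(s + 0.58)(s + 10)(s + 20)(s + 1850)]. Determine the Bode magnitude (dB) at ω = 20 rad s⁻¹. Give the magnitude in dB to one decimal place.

|j20 + 5.6| = √(20² + 5.6²) = 20.77
|j20 + 0.58| = √(20² + 0.58²) = 20.01
|j20 + 10| = √(20² + 10²) = 22.36
|j20 + 20| = √(20² + 20²) = 28.28
|j20 + 1850| = √(20² + 1850²) = 1850
|G(j20)| = 10.6 × 20.77 / (20.01 × 22.36 × 28.28 × 1850) = 9.4034e-06
20 log₁₀(9.4034e-06) = -100.53 dB

-100.5 dB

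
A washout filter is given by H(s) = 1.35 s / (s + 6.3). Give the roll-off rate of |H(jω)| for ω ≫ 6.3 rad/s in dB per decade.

With 1 zero and 1 pole, the high-frequency asymptotic slope is 20 × (1 − 1) = 0 dB/decade.

0 dB/decade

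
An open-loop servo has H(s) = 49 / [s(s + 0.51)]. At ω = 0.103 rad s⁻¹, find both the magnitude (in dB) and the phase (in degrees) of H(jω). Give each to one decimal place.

|H| = 59.2 dB, ∠H = -101.4°

|j0.103 + 0.51| = √(0.103² + 0.51²) = 0.5203
|j0.103| = 0.103
|H(j0.103)| = 49 / (0.5203 × 0.103) = 914.34
20 log₁₀(914.34) = 59.22 dB
∠(j0.103 + 0.51) = arctan(0.103/0.51) = 11.42°
∠(j0.103) = 90.00°
∠H(j0.103) = − (11.42° + 90.00°) = -101.42°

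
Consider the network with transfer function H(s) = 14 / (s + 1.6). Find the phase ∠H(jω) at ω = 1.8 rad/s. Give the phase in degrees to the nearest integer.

∠(j1.8 + 1.6) = arctan(1.8/1.6) = 48.37°
∠H(j1.8) = −48.37° = -48.37°

-48°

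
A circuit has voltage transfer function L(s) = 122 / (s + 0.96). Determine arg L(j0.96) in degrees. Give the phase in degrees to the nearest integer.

∠(j0.96 + 0.96) = arctan(0.96/0.96) = 45.00°
∠L(j0.96) = −45.00° = -45.00°

-45°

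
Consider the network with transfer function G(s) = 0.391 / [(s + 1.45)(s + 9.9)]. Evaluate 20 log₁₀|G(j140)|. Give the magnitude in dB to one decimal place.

|j140 + 1.45| = √(140² + 1.45²) = 140
|j140 + 9.9| = √(140² + 9.9²) = 140.3
|G(j140)| = 0.391 / (140 × 140.3) = 1.9898e-05
20 log₁₀(1.9898e-05) = -94.02 dB

-94.0 dB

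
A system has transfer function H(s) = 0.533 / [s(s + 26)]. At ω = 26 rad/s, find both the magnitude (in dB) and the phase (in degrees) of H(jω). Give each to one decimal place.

|H| = -65.1 dB, ∠H = -135.0°

|j26 + 26| = √(26² + 26²) = 36.77
|j26| = 26
|H(j26)| = 0.533 / (36.77 × 26) = 0.00055753
20 log₁₀(0.00055753) = -65.07 dB
∠(j26 + 26) = arctan(26/26) = 45.00°
∠(j26) = 90.00°
∠H(j26) = − (45.00° + 90.00°) = -135.00°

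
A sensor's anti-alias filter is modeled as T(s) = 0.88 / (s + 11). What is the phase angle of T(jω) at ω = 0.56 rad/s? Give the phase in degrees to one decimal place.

-2.9°

∠(j0.56 + 11) = arctan(0.56/11) = 2.91°
∠T(j0.56) = −2.91° = -2.91°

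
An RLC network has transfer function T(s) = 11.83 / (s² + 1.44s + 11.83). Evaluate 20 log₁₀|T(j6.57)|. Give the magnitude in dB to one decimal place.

|(j6.57)² + 1.44(j6.57) + 11.83| = |-31.335 + j9.4608| = 32.73
|T(j6.57)| = 11.83 / 32.73 = 0.36142
20 log₁₀(0.36142) = -8.84 dB

-8.8 dB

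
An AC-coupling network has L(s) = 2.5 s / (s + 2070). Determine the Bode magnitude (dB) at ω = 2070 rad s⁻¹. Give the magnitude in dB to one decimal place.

|j2070| = 2070
|j2070 + 2070| = √(2070² + 2070²) = 2927
|L(j2070)| = 2.5 × 2070 / 2927 = 1.7678
20 log₁₀(1.7678) = 4.95 dB

4.9 dB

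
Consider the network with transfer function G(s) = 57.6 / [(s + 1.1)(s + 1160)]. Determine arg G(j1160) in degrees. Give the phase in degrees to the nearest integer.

∠(j1160 + 1.1) = arctan(1160/1.1) = 89.95°
∠(j1160 + 1160) = arctan(1160/1160) = 45.00°
∠G(j1160) = − (89.95° + 45.00°) = -134.95°

-135°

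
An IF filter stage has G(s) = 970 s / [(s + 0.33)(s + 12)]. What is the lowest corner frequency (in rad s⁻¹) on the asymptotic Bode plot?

Break frequencies occur at each pole and zero magnitude: 0.33 rad s⁻¹, 12 rad s⁻¹.
The lowest is 0.33 rad s⁻¹.

0.33 rad s⁻¹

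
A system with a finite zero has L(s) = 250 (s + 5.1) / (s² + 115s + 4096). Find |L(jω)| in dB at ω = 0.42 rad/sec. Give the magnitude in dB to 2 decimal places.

-10.11 dB

|j0.42 + 5.1| = √(0.42² + 5.1²) = 5.117
|(j0.42)² + 115(j0.42) + 4096| = |4095.8 + j48.3| = 4096
|L(j0.42)| = 250 × 5.117 / 4096 = 0.31232
20 log₁₀(0.31232) = -10.108 dB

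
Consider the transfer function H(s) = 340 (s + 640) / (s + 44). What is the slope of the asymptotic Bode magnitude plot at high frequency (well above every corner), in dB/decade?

0 dB/decade

With 1 zero and 1 pole, the high-frequency asymptotic slope is 20 × (1 − 1) = 0 dB/decade.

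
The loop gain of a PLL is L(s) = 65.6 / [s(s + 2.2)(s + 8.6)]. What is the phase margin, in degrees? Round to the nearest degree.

Gain crossover: |L(jω)| = 1 at ω ≈ 2.31 rad/s.
∠L(j2.31) = −90° − arctan(2.31/2.2) − arctan(2.31/8.6) ≈ -151.42°
PM = 180° + (-151.42°) = 28.58°

29°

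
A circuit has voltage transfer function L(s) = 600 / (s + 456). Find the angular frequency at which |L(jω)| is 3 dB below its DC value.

456 rad/sec

For a single-pole low-pass, the −3 dB point is at the pole: ω = 456 rad/sec.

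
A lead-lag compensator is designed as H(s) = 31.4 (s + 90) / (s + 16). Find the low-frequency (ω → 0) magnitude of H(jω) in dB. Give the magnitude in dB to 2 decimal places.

H(0) = 31.4 × 90 / 16 = 176.62
20 log₁₀(176.62) = 44.941 dB

44.94 dB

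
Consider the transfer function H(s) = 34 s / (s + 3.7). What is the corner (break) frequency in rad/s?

3.7 rad/s

The single real pole at s = −3.7 gives a corner at ω = 3.7 rad/s.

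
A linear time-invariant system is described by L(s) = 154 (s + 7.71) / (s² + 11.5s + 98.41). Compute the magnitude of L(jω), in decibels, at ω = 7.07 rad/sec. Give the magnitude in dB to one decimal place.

|j7.07 + 7.71| = √(7.07² + 7.71²) = 10.46
|(j7.07)² + 11.5(j7.07) + 98.41| = |48.425 + j81.305| = 94.63
|L(j7.07)| = 154 × 10.46 / 94.63 = 17.023
20 log₁₀(17.023) = 24.62 dB

24.6 dB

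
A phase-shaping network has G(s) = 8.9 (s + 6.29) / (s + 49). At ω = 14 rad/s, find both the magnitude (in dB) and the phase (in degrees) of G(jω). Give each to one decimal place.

|j14 + 6.29| = √(14² + 6.29²) = 15.35
|j14 + 49| = √(14² + 49²) = 50.96
|G(j14)| = 8.9 × 15.35 / 50.96 = 2.6805
20 log₁₀(2.6805) = 8.56 dB
∠(j14 + 6.29) = arctan(14/6.29) = 65.81°
∠(j14 + 49) = arctan(14/49) = 15.95°
∠G(j14) = 65.81° − 15.95° = 49.86°

|G| = 8.6 dB, ∠G = 49.9°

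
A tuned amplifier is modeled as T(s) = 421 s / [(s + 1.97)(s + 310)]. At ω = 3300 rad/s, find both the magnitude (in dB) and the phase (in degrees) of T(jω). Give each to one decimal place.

|j3300| = 3300
|j3300 + 1.97| = √(3300² + 1.97²) = 3300
|j3300 + 310| = √(3300² + 310²) = 3315
|T(j3300)| = 421 × 3300 / (3300 × 3315) = 0.12702
20 log₁₀(0.12702) = -17.92 dB
∠(j3300) = 90.00°
∠(j3300 + 1.97) = arctan(3300/1.97) = 89.97°
∠(j3300 + 310) = arctan(3300/310) = 84.63°
∠T(j3300) = 90.00° − (89.97° + 84.63°) = -84.60°

|T| = -17.9 dB, ∠T = -84.6 deg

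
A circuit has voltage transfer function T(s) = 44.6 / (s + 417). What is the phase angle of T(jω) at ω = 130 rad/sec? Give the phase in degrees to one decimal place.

∠(j130 + 417) = arctan(130/417) = 17.31°
∠T(j130) = −17.31° = -17.31°

-17.3°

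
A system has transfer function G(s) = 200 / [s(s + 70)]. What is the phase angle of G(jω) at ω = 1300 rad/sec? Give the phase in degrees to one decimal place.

-176.9°

∠(j1300 + 70) = arctan(1300/70) = 86.92°
∠(j1300) = 90.00°
∠G(j1300) = − (86.92° + 90.00°) = -176.92°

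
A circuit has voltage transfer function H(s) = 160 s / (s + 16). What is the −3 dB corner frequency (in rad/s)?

For a single-pole high-pass, the −3 dB point is at the pole: ω = 16 rad/s.

16 rad/s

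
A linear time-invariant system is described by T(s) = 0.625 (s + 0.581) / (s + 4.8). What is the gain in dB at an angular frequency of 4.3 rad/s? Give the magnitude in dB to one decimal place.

|j4.3 + 0.581| = √(4.3² + 0.581²) = 4.339
|j4.3 + 4.8| = √(4.3² + 4.8²) = 6.444
|T(j4.3)| = 0.625 × 4.339 / 6.444 = 0.42082
20 log₁₀(0.42082) = -7.52 dB

-7.5 dB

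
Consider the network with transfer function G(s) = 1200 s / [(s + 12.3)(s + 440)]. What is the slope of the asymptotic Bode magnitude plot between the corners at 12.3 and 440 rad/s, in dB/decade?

In this band the factors already past their corner are: 1 differentiator zero, pole at 12.3; net slope = 0 dB/decade.

0 dB/decade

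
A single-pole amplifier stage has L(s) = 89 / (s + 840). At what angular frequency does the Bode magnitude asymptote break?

The single real pole at s = −840 gives a corner at ω = 840 rad/s.

840 rad/s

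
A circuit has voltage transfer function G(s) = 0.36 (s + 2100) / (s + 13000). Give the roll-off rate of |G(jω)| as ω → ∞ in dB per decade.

With 1 zero and 1 pole, the high-frequency asymptotic slope is 20 × (1 − 1) = 0 dB/decade.

0 dB/decade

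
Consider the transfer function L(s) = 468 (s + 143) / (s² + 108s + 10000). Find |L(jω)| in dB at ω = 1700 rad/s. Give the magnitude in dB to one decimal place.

|j1700 + 143| = √(1700² + 143²) = 1706
|(j1700)² + 108(j1700) + 10000| = |-2.88e+06 + j1.836e+05| = 2.886e+06
|L(j1700)| = 468 × 1706 / 2.886e+06 = 0.27666
20 log₁₀(0.27666) = -11.16 dB

-11.2 dB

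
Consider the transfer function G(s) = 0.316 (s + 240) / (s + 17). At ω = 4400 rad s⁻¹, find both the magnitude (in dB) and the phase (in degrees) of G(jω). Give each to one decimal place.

|j4400 + 240| = √(4400² + 240²) = 4407
|j4400 + 17| = √(4400² + 17²) = 4400
|G(j4400)| = 0.316 × 4407 / 4400 = 0.31647
20 log₁₀(0.31647) = -9.99 dB
∠(j4400 + 240) = arctan(4400/240) = 86.88°
∠(j4400 + 17) = arctan(4400/17) = 89.78°
∠G(j4400) = 86.88° − 89.78° = -2.90°

|G| = -10.0 dB, ∠G = -2.9 deg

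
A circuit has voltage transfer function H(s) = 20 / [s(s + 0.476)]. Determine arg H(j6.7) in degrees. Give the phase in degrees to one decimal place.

-175.9 deg

∠(j6.7 + 0.476) = arctan(6.7/0.476) = 85.94°
∠(j6.7) = 90.00°
∠H(j6.7) = − (85.94° + 90.00°) = -175.94°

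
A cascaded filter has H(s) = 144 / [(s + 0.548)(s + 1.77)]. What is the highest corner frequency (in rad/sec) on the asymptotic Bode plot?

1.77 rad/sec

Break frequencies occur at each pole and zero magnitude: 0.548 rad/sec, 1.77 rad/sec.
The highest is 1.77 rad/sec.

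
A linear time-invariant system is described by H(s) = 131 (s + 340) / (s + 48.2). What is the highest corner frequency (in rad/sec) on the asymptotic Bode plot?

340 rad/sec

Break frequencies occur at each pole and zero magnitude: 48.2 rad/sec, 340 rad/sec.
The highest is 340 rad/sec.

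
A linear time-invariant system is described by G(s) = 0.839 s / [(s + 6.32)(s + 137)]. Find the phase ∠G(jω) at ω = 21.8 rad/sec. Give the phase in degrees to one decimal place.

∠(j21.8) = 90.00°
∠(j21.8 + 6.32) = arctan(21.8/6.32) = 73.83°
∠(j21.8 + 137) = arctan(21.8/137) = 9.04°
∠G(j21.8) = 90.00° − (73.83° + 9.04°) = 7.13°

7.1°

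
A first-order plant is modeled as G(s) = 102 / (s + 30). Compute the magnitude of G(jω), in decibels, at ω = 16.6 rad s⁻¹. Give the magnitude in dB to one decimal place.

9.5 dB

|j16.6 + 30| = √(16.6² + 30²) = 34.29
|G(j16.6)| = 102 / 34.29 = 2.9749
20 log₁₀(2.9749) = 9.47 dB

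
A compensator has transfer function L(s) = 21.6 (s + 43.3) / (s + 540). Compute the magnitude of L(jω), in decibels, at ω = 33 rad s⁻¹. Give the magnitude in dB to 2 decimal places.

|j33 + 43.3| = √(33² + 43.3²) = 54.44
|j33 + 540| = √(33² + 540²) = 541
|L(j33)| = 21.6 × 54.44 / 541 = 2.1736
20 log₁₀(2.1736) = 6.744 dB

6.74 dB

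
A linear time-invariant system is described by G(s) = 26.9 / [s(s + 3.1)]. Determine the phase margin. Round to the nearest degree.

33°

Gain crossover: |G(jω)| = 1 at ω ≈ 4.75 rad/s.
∠G(j4.75) = −90° − arctan(4.75/3.1) ≈ -146.85°
PM = 180° + (-146.85°) = 33.15°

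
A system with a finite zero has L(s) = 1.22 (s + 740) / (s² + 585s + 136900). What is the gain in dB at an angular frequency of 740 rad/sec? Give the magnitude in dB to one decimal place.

-53.4 dB

|j740 + 740| = √(740² + 740²) = 1047
|(j740)² + 585(j740) + 136900| = |-4.107e+05 + j4.329e+05| = 5.967e+05
|L(j740)| = 1.22 × 1047 / 5.967e+05 = 0.0021396
20 log₁₀(0.0021396) = -53.39 dB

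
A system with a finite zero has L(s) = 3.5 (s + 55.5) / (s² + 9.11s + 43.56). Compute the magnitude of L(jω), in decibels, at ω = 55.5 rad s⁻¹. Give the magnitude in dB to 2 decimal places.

|j55.5 + 55.5| = √(55.5² + 55.5²) = 78.49
|(j55.5)² + 9.11(j55.5) + 43.56| = |-3036.7 + j505.6| = 3078
|L(j55.5)| = 3.5 × 78.49 / 3078 = 0.089236
20 log₁₀(0.089236) = -20.989 dB

-20.99 dB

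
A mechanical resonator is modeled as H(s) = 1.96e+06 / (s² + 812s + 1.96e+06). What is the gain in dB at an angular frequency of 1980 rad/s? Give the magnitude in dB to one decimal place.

-2.2 dB

|(j1980)² + 812(j1980) + 1.96e+06| = |-1.9604e+06 + j1.6078e+06| = 2.535e+06
|H(j1980)| = 1.96e+06 / 2.535e+06 = 0.77307
20 log₁₀(0.77307) = -2.24 dB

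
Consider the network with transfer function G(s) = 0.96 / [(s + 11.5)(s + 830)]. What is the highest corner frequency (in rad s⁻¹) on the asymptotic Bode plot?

830 rad s⁻¹

Break frequencies occur at each pole and zero magnitude: 11.5 rad s⁻¹, 830 rad s⁻¹.
The highest is 830 rad s⁻¹.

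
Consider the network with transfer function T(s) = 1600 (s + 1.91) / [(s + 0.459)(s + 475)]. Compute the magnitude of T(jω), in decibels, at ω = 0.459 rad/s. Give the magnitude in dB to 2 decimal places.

20.17 dB

|j0.459 + 1.91| = √(0.459² + 1.91²) = 1.964
|j0.459 + 0.459| = √(0.459² + 0.459²) = 0.6491
|j0.459 + 475| = √(0.459² + 475²) = 475
|T(j0.459)| = 1600 × 1.964 / (0.6491 × 475) = 10.194
20 log₁₀(10.194) = 20.166 dB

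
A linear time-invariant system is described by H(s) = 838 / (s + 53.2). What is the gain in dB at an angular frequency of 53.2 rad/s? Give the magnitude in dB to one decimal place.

|j53.2 + 53.2| = √(53.2² + 53.2²) = 75.24
|H(j53.2)| = 838 / 75.24 = 11.138
20 log₁₀(11.138) = 20.94 dB

20.9 dB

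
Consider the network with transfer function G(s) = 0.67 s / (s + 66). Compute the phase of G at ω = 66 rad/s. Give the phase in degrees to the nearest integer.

∠(j66) = 90.00°
∠(j66 + 66) = arctan(66/66) = 45.00°
∠G(j66) = 90.00° − 45.00° = 45.00°

45°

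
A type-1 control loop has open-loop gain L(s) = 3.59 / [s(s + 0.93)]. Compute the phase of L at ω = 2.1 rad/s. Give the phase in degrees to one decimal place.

∠(j2.1 + 0.93) = arctan(2.1/0.93) = 66.11°
∠(j2.1) = 90.00°
∠L(j2.1) = − (66.11° + 90.00°) = -156.11°

-156.1°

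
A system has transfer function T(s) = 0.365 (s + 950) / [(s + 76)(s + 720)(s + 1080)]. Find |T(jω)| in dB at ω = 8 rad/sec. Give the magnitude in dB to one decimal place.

|j8 + 950| = √(8² + 950²) = 950
|j8 + 76| = √(8² + 76²) = 76.42
|j8 + 720| = √(8² + 720²) = 720
|j8 + 1080| = √(8² + 1080²) = 1080
|T(j8)| = 0.365 × 950 / (76.42 × 720 × 1080) = 5.8349e-06
20 log₁₀(5.8349e-06) = -104.68 dB

-104.7 dB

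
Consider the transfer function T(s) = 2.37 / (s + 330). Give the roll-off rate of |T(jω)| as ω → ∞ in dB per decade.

With 0 zeros and 1 pole, the high-frequency asymptotic slope is 20 × (0 − 1) = -20 dB/decade.

-20 dB/decade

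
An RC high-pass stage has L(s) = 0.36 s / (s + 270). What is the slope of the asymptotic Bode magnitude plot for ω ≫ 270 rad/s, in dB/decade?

With 1 zero and 1 pole, the high-frequency asymptotic slope is 20 × (1 − 1) = 0 dB/decade.

0 dB/decade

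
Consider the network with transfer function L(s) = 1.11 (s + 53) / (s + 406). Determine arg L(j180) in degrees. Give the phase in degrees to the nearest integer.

∠(j180 + 53) = arctan(180/53) = 73.59°
∠(j180 + 406) = arctan(180/406) = 23.91°
∠L(j180) = 73.59° − 23.91° = 49.68°

50 deg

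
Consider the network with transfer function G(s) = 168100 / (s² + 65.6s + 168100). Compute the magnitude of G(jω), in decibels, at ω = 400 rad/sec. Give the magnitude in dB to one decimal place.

15.7 dB

|(j400)² + 65.6(j400) + 168100| = |8100 + j26240| = 2.746e+04
|G(j400)| = 168100 / 2.746e+04 = 6.1212
20 log₁₀(6.1212) = 15.74 dB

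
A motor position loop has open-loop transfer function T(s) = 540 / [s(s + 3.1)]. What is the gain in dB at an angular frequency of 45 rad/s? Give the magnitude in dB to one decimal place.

|j45 + 3.1| = √(45² + 3.1²) = 45.11
|j45| = 45
|T(j45)| = 540 / (45.11 × 45) = 0.26604
20 log₁₀(0.26604) = -11.50 dB

-11.5 dB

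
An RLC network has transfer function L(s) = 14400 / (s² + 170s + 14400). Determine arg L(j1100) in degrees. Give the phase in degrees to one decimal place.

∠[(j1100)² + 170(j1100) + 14400] = ∠[-1.1956e+06 + j1.87e+05] = 171.11°
∠L(j1100) = −171.11° = -171.11°

-171.1 deg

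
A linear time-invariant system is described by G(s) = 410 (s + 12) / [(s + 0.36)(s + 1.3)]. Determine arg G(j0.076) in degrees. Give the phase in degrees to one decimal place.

∠(j0.076 + 12) = arctan(0.076/12) = 0.36°
∠(j0.076 + 0.36) = arctan(0.076/0.36) = 11.92°
∠(j0.076 + 1.3) = arctan(0.076/1.3) = 3.35°
∠G(j0.076) = 0.36° − (11.92° + 3.35°) = -14.90°

-14.9°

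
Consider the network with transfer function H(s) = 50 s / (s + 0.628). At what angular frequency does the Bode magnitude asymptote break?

The single real pole at s = −0.628 gives a corner at ω = 0.628 rad/s.

0.628 rad/s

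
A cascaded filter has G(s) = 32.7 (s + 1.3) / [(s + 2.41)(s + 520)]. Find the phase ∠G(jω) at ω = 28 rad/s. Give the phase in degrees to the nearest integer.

-1 deg

∠(j28 + 1.3) = arctan(28/1.3) = 87.34°
∠(j28 + 2.41) = arctan(28/2.41) = 85.08°
∠(j28 + 520) = arctan(28/520) = 3.08°
∠G(j28) = 87.34° − (85.08° + 3.08°) = -0.82°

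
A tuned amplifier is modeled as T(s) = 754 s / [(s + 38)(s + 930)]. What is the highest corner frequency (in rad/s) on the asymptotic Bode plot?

Break frequencies occur at each pole and zero magnitude: 38 rad/s, 930 rad/s.
The highest is 930 rad/s.

930 rad/s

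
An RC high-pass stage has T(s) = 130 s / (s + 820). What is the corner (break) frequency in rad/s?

The single real pole at s = −820 gives a corner at ω = 820 rad/s.

820 rad/s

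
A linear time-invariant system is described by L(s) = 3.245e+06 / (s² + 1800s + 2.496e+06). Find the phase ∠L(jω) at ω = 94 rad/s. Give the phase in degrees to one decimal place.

∠[(j94)² + 1800(j94) + 2.496e+06] = ∠[2.4872e+06 + j1.692e+05] = 3.89°
∠L(j94) = −3.89° = -3.89°

-3.9°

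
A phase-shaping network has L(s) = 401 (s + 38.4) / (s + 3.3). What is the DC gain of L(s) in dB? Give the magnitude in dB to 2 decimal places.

L(0) = 401 × 38.4 / 3.3 = 4666.2
20 log₁₀(4666.2) = 73.379 dB

73.38 dB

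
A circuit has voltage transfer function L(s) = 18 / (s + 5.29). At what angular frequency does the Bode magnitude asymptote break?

5.29 rad/s

The single real pole at s = −5.29 gives a corner at ω = 5.29 rad/s.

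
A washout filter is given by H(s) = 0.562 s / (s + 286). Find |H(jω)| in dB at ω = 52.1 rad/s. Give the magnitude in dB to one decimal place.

|j52.1| = 52.1
|j52.1 + 286| = √(52.1² + 286²) = 290.7
|H(j52.1)| = 0.562 × 52.1 / 290.7 = 0.10072
20 log₁₀(0.10072) = -19.94 dB

-19.9 dB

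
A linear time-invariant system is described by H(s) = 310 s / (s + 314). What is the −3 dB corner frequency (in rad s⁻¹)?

For a single-pole high-pass, the −3 dB point is at the pole: ω = 314 rad s⁻¹.

314 rad s⁻¹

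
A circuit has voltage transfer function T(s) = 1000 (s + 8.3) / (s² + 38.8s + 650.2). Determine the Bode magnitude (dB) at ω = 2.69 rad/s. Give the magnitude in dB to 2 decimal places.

22.54 dB

|j2.69 + 8.3| = √(2.69² + 8.3²) = 8.725
|(j2.69)² + 38.8(j2.69) + 650.2| = |642.96 + j104.37| = 651.4
|T(j2.69)| = 1000 × 8.725 / 651.4 = 13.395
20 log₁₀(13.395) = 22.539 dB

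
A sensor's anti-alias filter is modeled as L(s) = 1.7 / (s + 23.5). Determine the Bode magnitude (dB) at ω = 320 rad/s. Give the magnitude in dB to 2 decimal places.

|j320 + 23.5| = √(320² + 23.5²) = 320.9
|L(j320)| = 1.7 / 320.9 = 0.0052982
20 log₁₀(0.0052982) = -45.517 dB

-45.52 dB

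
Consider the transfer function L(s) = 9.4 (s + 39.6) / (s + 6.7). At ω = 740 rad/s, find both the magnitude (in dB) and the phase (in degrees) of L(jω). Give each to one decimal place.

|L| = 19.5 dB, ∠L = -2.5°

|j740 + 39.6| = √(740² + 39.6²) = 741.1
|j740 + 6.7| = √(740² + 6.7²) = 740
|L(j740)| = 9.4 × 741.1 / 740 = 9.4131
20 log₁₀(9.4131) = 19.47 dB
∠(j740 + 39.6) = arctan(740/39.6) = 86.94°
∠(j740 + 6.7) = arctan(740/6.7) = 89.48°
∠L(j740) = 86.94° − 89.48° = -2.54°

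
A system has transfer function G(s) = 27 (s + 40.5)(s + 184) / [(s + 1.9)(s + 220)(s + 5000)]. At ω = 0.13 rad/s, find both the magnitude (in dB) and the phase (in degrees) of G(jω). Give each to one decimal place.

|j0.13 + 40.5| = √(0.13² + 40.5²) = 40.5
|j0.13 + 184| = √(0.13² + 184²) = 184
|j0.13 + 1.9| = √(0.13² + 1.9²) = 1.904
|j0.13 + 220| = √(0.13² + 220²) = 220
|j0.13 + 5000| = √(0.13² + 5000²) = 5000
|G(j0.13)| = 27 × 40.5 × 184 / (1.904 × 220 × 5000) = 0.096046
20 log₁₀(0.096046) = -20.35 dB
∠(j0.13 + 40.5) = arctan(0.13/40.5) = 0.18°
∠(j0.13 + 184) = arctan(0.13/184) = 0.04°
∠(j0.13 + 1.9) = arctan(0.13/1.9) = 3.91°
∠(j0.13 + 220) = arctan(0.13/220) = 0.03°
∠(j0.13 + 5000) = arctan(0.13/5000) = 0.00°
∠G(j0.13) = 0.18° + 0.04° − (3.91° + 0.03° + 0.00°) = -3.73°

|G| = -20.4 dB, ∠G = -3.7 deg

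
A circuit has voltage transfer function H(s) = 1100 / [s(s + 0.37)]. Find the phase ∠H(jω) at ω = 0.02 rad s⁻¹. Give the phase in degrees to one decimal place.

-93.1°

∠(j0.02 + 0.37) = arctan(0.02/0.37) = 3.09°
∠(j0.02) = 90.00°
∠H(j0.02) = − (3.09° + 90.00°) = -93.09°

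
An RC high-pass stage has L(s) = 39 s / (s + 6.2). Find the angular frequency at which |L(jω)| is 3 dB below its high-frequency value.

6.2 rad s⁻¹

For a single-pole high-pass, the −3 dB point is at the pole: ω = 6.2 rad s⁻¹.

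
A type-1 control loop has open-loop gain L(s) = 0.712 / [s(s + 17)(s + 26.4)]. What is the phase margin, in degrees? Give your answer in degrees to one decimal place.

Gain crossover: |L(jω)| = 1 at ω ≈ 0.00159 rad/s.
∠L(j0.00159) = −90° − arctan(0.00159/17) − arctan(0.00159/26.4) ≈ -90.01°
PM = 180° + (-90.01°) = 89.99°

90.0°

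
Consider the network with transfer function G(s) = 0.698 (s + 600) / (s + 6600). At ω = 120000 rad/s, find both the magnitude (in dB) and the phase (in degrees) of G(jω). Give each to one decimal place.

|j120000 + 600| = √(120000² + 600²) = 1.2e+05
|j120000 + 6600| = √(120000² + 6600²) = 1.202e+05
|G(j120000)| = 0.698 × 1.2e+05 / 1.202e+05 = 0.69696
20 log₁₀(0.69696) = -3.14 dB
∠(j120000 + 600) = arctan(120000/600) = 89.71°
∠(j120000 + 6600) = arctan(120000/6600) = 86.85°
∠G(j120000) = 89.71° − 86.85° = 2.86°

|G| = -3.1 dB, ∠G = 2.9°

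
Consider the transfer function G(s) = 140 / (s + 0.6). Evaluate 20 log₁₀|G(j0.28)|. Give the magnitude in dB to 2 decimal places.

46.50 dB

|j0.28 + 0.6| = √(0.28² + 0.6²) = 0.6621
|G(j0.28)| = 140 / 0.6621 = 211.44
20 log₁₀(211.44) = 46.504 dB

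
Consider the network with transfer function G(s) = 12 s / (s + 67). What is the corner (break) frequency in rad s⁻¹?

The single real pole at s = −67 gives a corner at ω = 67 rad s⁻¹.

67 rad s⁻¹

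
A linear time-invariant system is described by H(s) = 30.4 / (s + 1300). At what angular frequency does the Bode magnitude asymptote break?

The single real pole at s = −1300 gives a corner at ω = 1300 rad s⁻¹.

1300 rad s⁻¹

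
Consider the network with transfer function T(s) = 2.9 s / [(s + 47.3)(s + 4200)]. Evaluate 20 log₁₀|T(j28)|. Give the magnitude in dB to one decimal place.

-69.1 dB

|j28| = 28
|j28 + 47.3| = √(28² + 47.3²) = 54.97
|j28 + 4200| = √(28² + 4200²) = 4200
|T(j28)| = 2.9 × 28 / (54.97 × 4200) = 0.00035172
20 log₁₀(0.00035172) = -69.08 dB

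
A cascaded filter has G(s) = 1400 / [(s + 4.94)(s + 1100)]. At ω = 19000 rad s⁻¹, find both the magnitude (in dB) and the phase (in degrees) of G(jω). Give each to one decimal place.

|j19000 + 4.94| = √(19000² + 4.94²) = 1.9e+04
|j19000 + 1100| = √(19000² + 1100²) = 1.903e+04
|G(j19000)| = 1400 / (1.9e+04 × 1.903e+04) = 3.8716e-06
20 log₁₀(3.8716e-06) = -108.24 dB
∠(j19000 + 4.94) = arctan(19000/4.94) = 89.99°
∠(j19000 + 1100) = arctan(19000/1100) = 86.69°
∠G(j19000) = − (89.99° + 86.69°) = -176.67°

|G| = -108.2 dB, ∠G = -176.7°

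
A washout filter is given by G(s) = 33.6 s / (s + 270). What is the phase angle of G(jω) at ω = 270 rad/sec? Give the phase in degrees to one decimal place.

45.0 deg

∠(j270) = 90.00°
∠(j270 + 270) = arctan(270/270) = 45.00°
∠G(j270) = 90.00° − 45.00° = 45.00°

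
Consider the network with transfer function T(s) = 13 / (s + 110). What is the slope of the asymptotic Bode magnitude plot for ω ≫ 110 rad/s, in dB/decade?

-20 dB/decade

With 0 zeros and 1 pole, the high-frequency asymptotic slope is 20 × (0 − 1) = -20 dB/decade.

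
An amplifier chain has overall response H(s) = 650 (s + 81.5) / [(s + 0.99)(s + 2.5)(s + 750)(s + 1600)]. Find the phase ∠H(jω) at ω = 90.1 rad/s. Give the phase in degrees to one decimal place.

-140.0°

∠(j90.1 + 81.5) = arctan(90.1/81.5) = 47.87°
∠(j90.1 + 0.99) = arctan(90.1/0.99) = 89.37°
∠(j90.1 + 2.5) = arctan(90.1/2.5) = 88.41°
∠(j90.1 + 750) = arctan(90.1/750) = 6.85°
∠(j90.1 + 1600) = arctan(90.1/1600) = 3.22°
∠H(j90.1) = 47.87° − (89.37° + 88.41° + 6.85° + 3.22°) = -139.99°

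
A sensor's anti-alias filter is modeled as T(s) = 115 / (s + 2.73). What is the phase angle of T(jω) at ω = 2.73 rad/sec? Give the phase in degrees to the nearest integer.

-45°

∠(j2.73 + 2.73) = arctan(2.73/2.73) = 45.00°
∠T(j2.73) = −45.00° = -45.00°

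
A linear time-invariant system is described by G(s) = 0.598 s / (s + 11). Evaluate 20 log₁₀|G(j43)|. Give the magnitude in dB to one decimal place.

|j43| = 43
|j43 + 11| = √(43² + 11²) = 44.38
|G(j43)| = 0.598 × 43 / 44.38 = 0.57934
20 log₁₀(0.57934) = -4.74 dB

-4.7 dB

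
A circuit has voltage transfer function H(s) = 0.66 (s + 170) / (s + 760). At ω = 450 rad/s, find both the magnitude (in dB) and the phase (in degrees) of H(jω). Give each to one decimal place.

|H| = -8.9 dB, ∠H = 38.7 deg

|j450 + 170| = √(450² + 170²) = 481
|j450 + 760| = √(450² + 760²) = 883.2
|H(j450)| = 0.66 × 481 / 883.2 = 0.35946
20 log₁₀(0.35946) = -8.89 dB
∠(j450 + 170) = arctan(450/170) = 69.30°
∠(j450 + 760) = arctan(450/760) = 30.63°
∠H(j450) = 69.30° − 30.63° = 38.67°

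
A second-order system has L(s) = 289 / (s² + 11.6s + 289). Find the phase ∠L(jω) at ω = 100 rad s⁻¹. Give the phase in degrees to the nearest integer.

∠[(j100)² + 11.6(j100) + 289] = ∠[-9711 + j1160] = 173.19°
∠L(j100) = −173.19° = -173.19°

-173 deg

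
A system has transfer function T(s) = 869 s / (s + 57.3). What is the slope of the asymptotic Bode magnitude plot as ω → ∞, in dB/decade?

With 1 zero and 1 pole, the high-frequency asymptotic slope is 20 × (1 − 1) = 0 dB/decade.

0 dB/decade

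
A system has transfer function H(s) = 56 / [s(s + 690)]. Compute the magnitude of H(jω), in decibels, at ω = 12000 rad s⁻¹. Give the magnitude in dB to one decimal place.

-128.2 dB

|j12000 + 690| = √(12000² + 690²) = 1.202e+04
|j12000| = 1.2e+04
|H(j12000)| = 56 / (1.202e+04 × 1.2e+04) = 3.8825e-07
20 log₁₀(3.8825e-07) = -128.22 dB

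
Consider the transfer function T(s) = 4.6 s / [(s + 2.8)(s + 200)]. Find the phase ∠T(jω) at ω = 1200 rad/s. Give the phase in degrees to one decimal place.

∠(j1200) = 90.00°
∠(j1200 + 2.8) = arctan(1200/2.8) = 89.87°
∠(j1200 + 200) = arctan(1200/200) = 80.54°
∠T(j1200) = 90.00° − (89.87° + 80.54°) = -80.40°

-80.4°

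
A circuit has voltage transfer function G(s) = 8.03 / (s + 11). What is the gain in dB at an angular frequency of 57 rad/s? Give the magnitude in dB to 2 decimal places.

|j57 + 11| = √(57² + 11²) = 58.05
|G(j57)| = 8.03 / 58.05 = 0.13832
20 log₁₀(0.13832) = -17.182 dB

-17.18 dB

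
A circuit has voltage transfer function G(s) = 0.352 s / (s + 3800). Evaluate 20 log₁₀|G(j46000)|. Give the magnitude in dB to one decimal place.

|j46000| = 4.6e+04
|j46000 + 3800| = √(46000² + 3800²) = 4.616e+04
|G(j46000)| = 0.352 × 4.6e+04 / 4.616e+04 = 0.35081
20 log₁₀(0.35081) = -9.10 dB

-9.1 dB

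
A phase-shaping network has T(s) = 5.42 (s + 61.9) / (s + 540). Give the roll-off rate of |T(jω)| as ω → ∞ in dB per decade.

0 dB/decade

With 1 zero and 1 pole, the high-frequency asymptotic slope is 20 × (1 − 1) = 0 dB/decade.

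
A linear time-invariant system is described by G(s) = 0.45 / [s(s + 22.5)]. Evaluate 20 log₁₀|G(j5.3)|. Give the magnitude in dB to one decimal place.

|j5.3 + 22.5| = √(5.3² + 22.5²) = 23.12
|j5.3| = 5.3
|G(j5.3)| = 0.45 / (23.12 × 5.3) = 0.0036731
20 log₁₀(0.0036731) = -48.70 dB

-48.7 dB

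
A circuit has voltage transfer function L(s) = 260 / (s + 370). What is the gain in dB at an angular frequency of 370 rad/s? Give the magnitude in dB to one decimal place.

|j370 + 370| = √(370² + 370²) = 523.3
|L(j370)| = 260 / 523.3 = 0.49689
20 log₁₀(0.49689) = -6.07 dB

-6.1 dB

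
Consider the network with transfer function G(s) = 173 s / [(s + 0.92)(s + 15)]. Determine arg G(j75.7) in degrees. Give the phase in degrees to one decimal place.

-78.1°

∠(j75.7) = 90.00°
∠(j75.7 + 0.92) = arctan(75.7/0.92) = 89.30°
∠(j75.7 + 15) = arctan(75.7/15) = 78.79°
∠G(j75.7) = 90.00° − (89.30° + 78.79°) = -78.10°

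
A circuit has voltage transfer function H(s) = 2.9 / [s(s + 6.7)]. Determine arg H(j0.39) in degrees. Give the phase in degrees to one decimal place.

-93.3°

∠(j0.39 + 6.7) = arctan(0.39/6.7) = 3.33°
∠(j0.39) = 90.00°
∠H(j0.39) = − (3.33° + 90.00°) = -93.33°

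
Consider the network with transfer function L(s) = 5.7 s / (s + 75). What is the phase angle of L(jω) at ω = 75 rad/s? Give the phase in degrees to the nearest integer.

∠(j75) = 90.00°
∠(j75 + 75) = arctan(75/75) = 45.00°
∠L(j75) = 90.00° − 45.00° = 45.00°

45°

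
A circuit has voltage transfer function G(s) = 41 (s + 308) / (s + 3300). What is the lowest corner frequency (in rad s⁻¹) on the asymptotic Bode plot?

Break frequencies occur at each pole and zero magnitude: 308 rad s⁻¹, 3300 rad s⁻¹.
The lowest is 308 rad s⁻¹.

308 rad s⁻¹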